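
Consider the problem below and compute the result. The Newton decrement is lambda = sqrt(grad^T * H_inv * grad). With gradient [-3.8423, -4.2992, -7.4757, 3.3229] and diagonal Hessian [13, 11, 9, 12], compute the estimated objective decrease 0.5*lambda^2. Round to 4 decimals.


Step 1: H is diagonal, so H^(-1) * g = [-0.2956, -0.3908, -0.8306, 0.2769].
Step 2: g^T H^(-1) g = sum_i g_i^2 / H_ii
  = (-3.8423)^2/13 + (-4.2992)^2/11 + (-7.4757)^2/9 + (3.3229)^2/12
  = 1.1356 + 1.6803 + 6.2096 + 0.9201 = 9.9456
Step 3: Objective decrease = 0.5 * g^T H^(-1) g = 4.9728


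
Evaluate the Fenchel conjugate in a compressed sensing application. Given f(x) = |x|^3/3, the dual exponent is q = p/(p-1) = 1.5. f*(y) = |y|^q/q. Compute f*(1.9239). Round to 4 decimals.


The conjugate exponent q satisfies 1/p + 1/q = 1.
p = 3, so q = 3/(3 - 1) = 1.5
|y|^q = 1.9239^1.5 = 2.6685
f*(1.9239) = 2.6685 / 1.5 = 1.779


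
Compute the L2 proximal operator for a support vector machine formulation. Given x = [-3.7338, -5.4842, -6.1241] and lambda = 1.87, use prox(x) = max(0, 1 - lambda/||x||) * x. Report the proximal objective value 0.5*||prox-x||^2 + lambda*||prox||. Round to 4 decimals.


Step 1: Compute ||x||.
||x|| = 9.029
Step 2: Compute scaling factor.
scale = max(0, 1 - 1.87/9.029) = 0.7929
Step 3: prox(x) = [-2.9605, -4.3484, -4.8557]
||prox(x)|| = 7.159
Step 4: Proximal objective.
0.5*||prox-x||^2 = 1.7485
lambda*||prox|| = 13.3873
Total = 15.1357


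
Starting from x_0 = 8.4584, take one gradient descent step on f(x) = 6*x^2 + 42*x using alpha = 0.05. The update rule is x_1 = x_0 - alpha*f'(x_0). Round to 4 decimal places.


We compute the gradient at x_0 and apply the update.
f'(x) = 12*x + 42
f'(8.4584) = 12*8.4584 + 42 = 143.5008
x_1 = 8.4584 - 0.05*143.5008 = 1.2834


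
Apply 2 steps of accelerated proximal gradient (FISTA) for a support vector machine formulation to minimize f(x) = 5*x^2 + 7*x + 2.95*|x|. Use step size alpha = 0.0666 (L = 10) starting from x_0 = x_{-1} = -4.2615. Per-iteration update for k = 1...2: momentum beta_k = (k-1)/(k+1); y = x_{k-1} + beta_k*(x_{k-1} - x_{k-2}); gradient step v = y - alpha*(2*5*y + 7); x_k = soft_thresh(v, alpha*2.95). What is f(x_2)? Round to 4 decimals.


FISTA on f(x) = 5*x^2 + 7*x + 2.95*|x|
L = 10, alpha = 0.0666
Iteration 1: beta = 0.0, y = -4.2615 + 0.0*(-4.2615 + 4.2615) = -4.2615
  grad(y) = -35.615, v = y - alpha*grad = -1.8895
  prox(v) = soft_thresh(-1.8895, 0.1965) = -1.6931
Iteration 2: beta = 0.3333, y = -1.6931 + 0.3333*(-1.6931 + 4.2615) = -0.8369
  grad(y) = -1.3693, v = y - alpha*grad = -0.7457
  prox(v) = soft_thresh(-0.7457, 0.1965) = -0.5493
f(x_2) = 5*(-0.5493)^2 + 7*(-0.5493) + 2.95*|-0.5493| = -0.7161


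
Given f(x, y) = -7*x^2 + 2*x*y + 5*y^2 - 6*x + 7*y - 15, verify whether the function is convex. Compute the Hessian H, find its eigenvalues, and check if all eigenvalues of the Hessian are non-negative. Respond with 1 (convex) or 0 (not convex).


The Hessian of f(x,y) = -7*x^2 + 2*x*y + 5*y^2 - 6*x + 7*y - 15 is:
H = [[-14, 2], [2, 10]]
Trace = -14 + 10 = -4
Determinant = -14*10 - (2)^2 = -144
Discriminant = (-4)^2 - 4*-144 = 592.0
Eigenvalues: lambda_1 = -14.1655, lambda_2 = 10.1655
The function is not convex.

0


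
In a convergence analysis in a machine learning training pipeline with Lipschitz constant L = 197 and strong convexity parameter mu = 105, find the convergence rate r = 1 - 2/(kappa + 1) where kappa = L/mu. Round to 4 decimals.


Step 1: Compute the condition number.
kappa = L/mu = 197/105 = 1.8762
Step 2: Compute the convergence rate.
r = 1 - 2/(kappa + 1) = 1 - 2*mu/(L + mu) = (L - mu)/(L + mu) = 92/302 = 0.3046


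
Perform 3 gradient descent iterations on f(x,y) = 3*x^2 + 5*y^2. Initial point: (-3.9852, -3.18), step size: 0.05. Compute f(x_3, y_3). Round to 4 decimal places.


Gradient descent on f(x,y) = 3*x^2 + 5*y^2.
Starting point: (-3.9852, -3.18), alpha = 0.05
Step 1: grad_x = 2*3*-3.9852 = -23.9112, grad_y = 2*5*-3.18 = -31.8
  x_1 = -3.9852 - 0.05*-23.9112 = -2.7896
  y_1 = -3.18 - 0.05*-31.8 = -1.59
Step 2: grad_x = 2*3*-2.7896 = -16.7378, grad_y = 2*5*-1.59 = -15.9
  x_2 = -2.7896 - 0.05*-16.7378 = -1.9527
  y_2 = -1.59 - 0.05*-15.9 = -0.795
Step 3: grad_x = 2*3*-1.9527 = -11.7165, grad_y = 2*5*-0.795 = -7.95
  x_3 = -1.9527 - 0.05*-11.7165 = -1.3669
  y_3 = -0.795 - 0.05*-7.95 = -0.3975
f(-1.3669, -0.3975) = 3*(-1.3669)^2 + 5*(-0.3975)^2 = 6.3955


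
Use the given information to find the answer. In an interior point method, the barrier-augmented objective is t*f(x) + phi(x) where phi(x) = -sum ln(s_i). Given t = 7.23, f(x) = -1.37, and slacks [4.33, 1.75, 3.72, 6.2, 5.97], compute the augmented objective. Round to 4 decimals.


Step 1: Compute log-barrier.
ln values: [1.4656, 0.5596, 1.3137, 1.8245, 1.7867]
phi = -(1.4656 + 0.5596 + 1.3137 + 1.8245 + 1.7867) = -6.9502
Step 2: Compute augmented objective.
t*f(x) = 7.23*-1.37 = -9.9051
Total = -9.9051 - 6.9502 = -16.8553


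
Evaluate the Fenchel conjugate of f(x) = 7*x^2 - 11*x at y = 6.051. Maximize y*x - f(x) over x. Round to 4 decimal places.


f*(y) = sup_x {y*x - a*x^2 - b*x} = sup_x {(y-b)*x - a*x^2}
FOC: (y - b) - 2a*x = 0 => x* = (y - b)/(2a)
x* = (6.051 + 11)/(2*7) = 1.2179
f*(6.051) = (y-b)^2/(4a) = (6.051 + 11)^2/(4*7)
= 290.7366/28 = 10.3835


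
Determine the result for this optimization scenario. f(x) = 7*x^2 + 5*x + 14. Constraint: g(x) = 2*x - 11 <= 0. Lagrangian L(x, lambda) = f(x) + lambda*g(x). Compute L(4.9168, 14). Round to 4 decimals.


Step 1: Evaluate f(x).
f(4.9168) = 7*4.9168^2 + 5*4.9168 + 14 = 207.8085
Step 2: Evaluate g(x).
g(4.9168) = 2*4.9168 - 11 = -1.1664
Step 3: Compute Lagrangian.
L = 207.8085 + 14*-1.1664 = 191.4789


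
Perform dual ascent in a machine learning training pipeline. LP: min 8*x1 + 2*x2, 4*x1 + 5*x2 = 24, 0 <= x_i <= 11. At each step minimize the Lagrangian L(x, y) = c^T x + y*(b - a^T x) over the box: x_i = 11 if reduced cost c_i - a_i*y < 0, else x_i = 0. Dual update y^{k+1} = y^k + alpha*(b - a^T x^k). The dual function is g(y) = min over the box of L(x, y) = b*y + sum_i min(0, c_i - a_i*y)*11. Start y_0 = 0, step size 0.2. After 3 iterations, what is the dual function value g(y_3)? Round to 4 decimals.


Dual ascent for LP: min 8*x1 + 2*x2, 4*x1 + 5*x2 = 24, 0 <= x_i <= 11
Step 1: y^k = 0.0, reduced costs: (8.0, 2.0)
  x^k = (0.0, 0.0), subgradient = b - a^T x = 24.0
  y^{k+1} = 0.0 + 0.2*24.0 = 4.8
Step 2: y^k = 4.8, reduced costs: (-11.2, -22.0)
  x^k = (11.0, 11.0), subgradient = b - a^T x = -75.0
  y^{k+1} = 4.8 + 0.2*-75.0 = -10.2
Step 3: y^k = -10.2, reduced costs: (48.8, 53.0)
  x^k = (0.0, 0.0), subgradient = b - a^T x = 24.0
  y^{k+1} = -10.2 + 0.2*24.0 = -5.4
Dual objective at y_3 = -5.4: reduced costs (29.6, 29.0), box minimizer x = (0.0, 0.0)
g(y_3) = b*y + (c1 - a1*y)*x1 + (c2 - a2*y)*x2 = 24*(-5.4) + 29.6*0.0 + 29.0*0.0 = -129.6 + 0.0 + 0.0 = -129.6


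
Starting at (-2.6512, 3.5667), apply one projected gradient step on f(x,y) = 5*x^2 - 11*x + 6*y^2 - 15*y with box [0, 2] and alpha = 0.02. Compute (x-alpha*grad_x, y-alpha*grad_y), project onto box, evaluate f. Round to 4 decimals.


Step 1: Compute gradient at (-2.6512, 3.5667).
grad_x = 2*5*-2.6512 - 11 = -37.512
grad_y = 2*6*3.5667 - 15 = 27.8004
Step 2: Gradient step.
x_raw = -2.6512 - 0.02*-37.512 = -1.901
y_raw = 3.5667 - 0.02*27.8004 = 3.0107
Step 3: Project onto [0, 2].
x_proj = clip(-1.901) = 0.0
y_proj = clip(3.0107) = 2.0
Step 4: Evaluate f.
f(0.0, 2.0) = -6.0


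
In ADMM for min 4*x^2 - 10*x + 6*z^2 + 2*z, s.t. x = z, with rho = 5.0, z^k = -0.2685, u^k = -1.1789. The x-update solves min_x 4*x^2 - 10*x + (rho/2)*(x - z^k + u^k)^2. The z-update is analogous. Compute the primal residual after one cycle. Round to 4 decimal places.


ADMM iteration with rho = 5.0, z^k = -0.2685, u^k = -1.1789
Step 1: x-update.
Minimize 4*x^2 - 10*x + (5.0/2)*(x + 0.2685 - 1.1789)^2
FOC: (2*4 + 5.0)*x = 10 + 5.0*(-0.2685 + 1.1789)
x^{k+1} = 1.1194
Step 2: z-update.
Minimize 6*z^2 + 2*z + (5.0/2)*(1.1194 - z - 1.1789)^2
FOC: (2*6 + 5.0)*z = -2 + 5.0*(1.1194 - 1.1789)
z^{k+1} = -0.1352
Step 3: u-update.
u^{k+1} = -1.1789 + 1.1194 + 0.1352 = 0.0756
Step 4: Primal residual = |1.1194 + 0.1352| = 1.2545


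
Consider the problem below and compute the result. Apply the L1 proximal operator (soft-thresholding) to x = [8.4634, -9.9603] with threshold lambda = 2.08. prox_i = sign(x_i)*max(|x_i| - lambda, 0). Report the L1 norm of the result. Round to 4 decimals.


Soft-thresholding with lambda = 2.08:
prox(8.4634) = sign(8.4634)*max(|8.4634| - 2.08, 0) = 6.3834
prox(-9.9603) = sign(-9.9603)*max(|-9.9603| - 2.08, 0) = -7.8803
prox(x) = [6.3834, -7.8803]
||prox(x)||_1 = 6.3834 + 7.8803 = 14.2637


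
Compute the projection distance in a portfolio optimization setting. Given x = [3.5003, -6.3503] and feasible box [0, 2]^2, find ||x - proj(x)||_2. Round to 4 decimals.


Project each component onto [0, 2].
clip(3.5003) = 2.0, clip(-6.3503) = 0.0
Projection = [2.0, 0.0]
Squared diffs: [2.2509, 40.3263]
Distance = sqrt(42.5772) = 6.5251


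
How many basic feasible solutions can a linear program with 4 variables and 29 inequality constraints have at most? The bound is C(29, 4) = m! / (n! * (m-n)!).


Each vertex corresponds to some choice of n active constraints out of m, so the number of vertices is at most C(m, n) = m! / (n!(m-n)!).
m = 29, n = 4
Numerator: 29 * 28 * 27 * 26
Denominator: 4! = 24
C(29, 4) = 23751


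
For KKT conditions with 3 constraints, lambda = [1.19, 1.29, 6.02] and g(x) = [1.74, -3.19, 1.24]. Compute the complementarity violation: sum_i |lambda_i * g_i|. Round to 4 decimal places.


KKT complementary slackness check:
lambda_1 * g_1 = 1.19 * 1.74 = 2.0706
lambda_2 * g_2 = 1.29 * -3.19 = -4.1151
lambda_3 * g_3 = 6.02 * 1.24 = 7.4648
Total violation = 2.0706 + 4.1151 + 7.4648 = 13.6505


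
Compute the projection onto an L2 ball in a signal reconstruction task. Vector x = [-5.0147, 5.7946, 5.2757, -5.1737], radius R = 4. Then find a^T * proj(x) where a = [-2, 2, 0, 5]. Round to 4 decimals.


Step 1: Compute ||x|| (intermediates to 6 decimals).
||x|| = sqrt((-5.0147)^2 + 5.7946^2 + 5.2757^2 + (-5.1737)^2) = 10.645412
Step 2: Project.
Since ||x|| > R, scale = R/||x|| = 4/10.645412 = 0.375749, proj(x) = scale * x
proj(x) = [-1.884269, 2.177315, 1.982339, -1.944013]
Step 3: Dot product.
a^T * proj(x) = -2*(-1.884269) + 2*2.177315 + 0*1.982339 + 5*(-1.944013) = -1.5969


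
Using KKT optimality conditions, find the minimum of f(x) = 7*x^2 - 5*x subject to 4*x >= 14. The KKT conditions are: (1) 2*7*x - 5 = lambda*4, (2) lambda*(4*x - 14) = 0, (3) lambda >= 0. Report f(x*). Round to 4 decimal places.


Step 1: Try lambda = 0 (constraint inactive).
x_unc = 5/(2*7) = 0.3571
Check: 4*0.3571 = 1.4284 < 14 -- violated!
Step 2: Constraint must be active: 4*x = 14
x* = 14/4 = 3.5
lambda = (2*7*3.5 - 5)/4 = 11.0
Step 3: Compute optimal value.
f(x*) = 7*3.5^2 - 5*3.5 = 68.25


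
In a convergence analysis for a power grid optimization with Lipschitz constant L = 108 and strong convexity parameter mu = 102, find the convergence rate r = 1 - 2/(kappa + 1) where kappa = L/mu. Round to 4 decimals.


Step 1: Compute the condition number.
kappa = L/mu = 108/102 = 1.0588
Step 2: Compute the convergence rate.
r = 1 - 2/(kappa + 1) = 1 - 2*mu/(L + mu) = (L - mu)/(L + mu) = 6/210 = 0.0286


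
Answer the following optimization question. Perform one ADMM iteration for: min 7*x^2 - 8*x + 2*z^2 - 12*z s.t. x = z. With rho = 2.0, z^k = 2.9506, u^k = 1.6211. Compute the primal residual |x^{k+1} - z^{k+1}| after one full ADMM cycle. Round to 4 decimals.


ADMM iteration with rho = 2.0, z^k = 2.9506, u^k = 1.6211
Step 1: x-update.
Minimize 7*x^2 - 8*x + (2.0/2)*(x - 2.9506 + 1.6211)^2
FOC: (2*7 + 2.0)*x = 8 + 2.0*(2.9506 - 1.6211)
x^{k+1} = 0.6662
Step 2: z-update.
Minimize 2*z^2 - 12*z + (2.0/2)*(0.6662 - z + 1.6211)^2
FOC: (2*2 + 2.0)*z = 12 + 2.0*(0.6662 + 1.6211)
z^{k+1} = 2.7624
Step 3: u-update.
u^{k+1} = 1.6211 + 0.6662 - 2.7624 = -0.4751
Step 4: Primal residual = |0.6662 - 2.7624| = 2.0962


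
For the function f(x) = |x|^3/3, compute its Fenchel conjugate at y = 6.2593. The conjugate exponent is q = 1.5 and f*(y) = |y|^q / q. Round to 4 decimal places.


The conjugate exponent q satisfies 1/p + 1/q = 1.
p = 3, so q = 3/(3 - 1) = 1.5
|y|^q = 6.2593^1.5 = 15.6599
f*(6.2593) = 15.6599 / 1.5 = 10.4399


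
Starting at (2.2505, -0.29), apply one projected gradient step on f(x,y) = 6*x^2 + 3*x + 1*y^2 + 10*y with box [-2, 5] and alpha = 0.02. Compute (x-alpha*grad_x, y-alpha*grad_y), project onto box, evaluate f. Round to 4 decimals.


Step 1: Compute gradient at (2.2505, -0.29).
grad_x = 2*6*2.2505 + 3 = 30.006
grad_y = 2*1*-0.29 + 10 = 9.42
Step 2: Gradient step.
x_raw = 2.2505 - 0.02*30.006 = 1.6504
y_raw = -0.29 - 0.02*9.42 = -0.4784
Step 3: Project onto [-2, 5].
x_proj = clip(1.6504) = 1.6504
y_proj = clip(-0.4784) = -0.4784
Step 4: Evaluate f.
f(1.6504, -0.4784) = 16.7385


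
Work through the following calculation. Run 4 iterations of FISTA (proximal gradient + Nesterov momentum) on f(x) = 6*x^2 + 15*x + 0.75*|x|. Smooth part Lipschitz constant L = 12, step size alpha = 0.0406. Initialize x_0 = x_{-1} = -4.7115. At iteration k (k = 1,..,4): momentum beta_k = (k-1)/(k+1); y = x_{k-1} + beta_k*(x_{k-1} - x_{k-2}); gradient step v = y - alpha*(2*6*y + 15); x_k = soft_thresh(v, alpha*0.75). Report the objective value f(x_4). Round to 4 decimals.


FISTA on f(x) = 6*x^2 + 15*x + 0.75*|x|
L = 12, alpha = 0.0406
Iteration 1: beta = 0.0, y = -4.7115 + 0.0*(-4.7115 + 4.7115) = -4.7115
  grad(y) = -41.538, v = y - alpha*grad = -3.0251
  prox(v) = soft_thresh(-3.0251, 0.0305) = -2.9946
Iteration 2: beta = 0.3333, y = -2.9946 + 0.3333*(-2.9946 + 4.7115) = -2.4223
  grad(y) = -14.0677, v = y - alpha*grad = -1.8512
  prox(v) = soft_thresh(-1.8512, 0.0305) = -1.8207
Iteration 3: beta = 0.5, y = -1.8207 + 0.5*(-1.8207 + 2.9946) = -1.2338
  grad(y) = 0.1949, v = y - alpha*grad = -1.2417
  prox(v) = soft_thresh(-1.2417, 0.0305) = -1.2112
Iteration 4: beta = 0.6, y = -1.2112 + 0.6*(-1.2112 + 1.8207) = -0.8455
  grad(y) = 4.8536, v = y - alpha*grad = -1.0426
  prox(v) = soft_thresh(-1.0426, 0.0305) = -1.0121
f(x_4) = 6*(-1.0121)^2 + 15*(-1.0121) + 0.75*|-1.0121| = -8.2764


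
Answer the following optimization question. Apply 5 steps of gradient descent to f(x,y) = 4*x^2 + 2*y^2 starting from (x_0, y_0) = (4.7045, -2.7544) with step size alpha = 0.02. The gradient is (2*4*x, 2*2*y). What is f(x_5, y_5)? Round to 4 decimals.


Gradient descent on f(x,y) = 4*x^2 + 2*y^2.
Starting point: (4.7045, -2.7544), alpha = 0.02
Step 1: grad_x = 2*4*4.7045 = 37.636, grad_y = 2*2*-2.7544 = -11.0176
  x_1 = 4.7045 - 0.02*37.636 = 3.9518
  y_1 = -2.7544 - 0.02*-11.0176 = -2.534
Step 2: grad_x = 2*4*3.9518 = 31.6142, grad_y = 2*2*-2.534 = -10.1362
  x_2 = 3.9518 - 0.02*31.6142 = 3.3195
  y_2 = -2.534 - 0.02*-10.1362 = -2.3313
Step 3: grad_x = 2*4*3.3195 = 26.556, grad_y = 2*2*-2.3313 = -9.3253
  x_3 = 3.3195 - 0.02*26.556 = 2.7884
  y_3 = -2.3313 - 0.02*-9.3253 = -2.1448
Step 4: grad_x = 2*4*2.7884 = 22.307, grad_y = 2*2*-2.1448 = -8.5793
  x_4 = 2.7884 - 0.02*22.307 = 2.3422
  y_4 = -2.1448 - 0.02*-8.5793 = -1.9732
Step 5: grad_x = 2*4*2.3422 = 18.7379, grad_y = 2*2*-1.9732 = -7.8929
  x_5 = 2.3422 - 0.02*18.7379 = 1.9675
  y_5 = -1.9732 - 0.02*-7.8929 = -1.8154
f(1.9675, -1.8154) = 4*1.9675^2 + 2*(-1.8154)^2 = 22.075


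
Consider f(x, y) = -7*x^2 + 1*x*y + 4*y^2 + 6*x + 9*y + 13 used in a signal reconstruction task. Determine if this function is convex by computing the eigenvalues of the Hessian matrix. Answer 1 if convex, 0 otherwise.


The Hessian of f(x,y) = -7*x^2 + 1*x*y + 4*y^2 + 6*x + 9*y + 13 is:
H = [[-14, 1], [1, 8]]
Trace = -14 + 8 = -6
Determinant = -14*8 - (1)^2 = -113
Discriminant = (-6)^2 - 4*-113 = 488.0
Eigenvalues: lambda_1 = -14.0454, lambda_2 = 8.0454
The function is not convex.

0


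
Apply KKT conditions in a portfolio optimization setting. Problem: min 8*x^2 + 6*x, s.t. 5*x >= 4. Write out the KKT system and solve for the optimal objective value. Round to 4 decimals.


Step 1: Try lambda = 0 (constraint inactive).
x_unc = -6/(2*8) = -0.375
Check: 5*-0.375 = -1.875 < 4 -- violated!
Step 2: Constraint must be active: 5*x = 4
x* = 4/5 = 0.8
lambda = (2*8*0.8 + 6)/5 = 3.76
Step 3: Compute optimal value.
f(x*) = 8*0.8^2 + 6*0.8 = 9.92


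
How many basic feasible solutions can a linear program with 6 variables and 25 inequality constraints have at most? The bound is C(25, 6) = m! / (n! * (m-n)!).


Each vertex corresponds to some choice of n active constraints out of m, so the number of vertices is at most C(m, n) = m! / (n!(m-n)!).
m = 25, n = 6
Numerator: 25 * 24 * 23 * 22 * 21 * 20
Denominator: 6! = 720
C(25, 6) = 177100


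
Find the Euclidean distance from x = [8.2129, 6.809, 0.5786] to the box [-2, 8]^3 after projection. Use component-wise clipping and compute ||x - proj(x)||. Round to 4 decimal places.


Project each component onto [-2, 8].
clip(8.2129) = 8.0, clip(6.809) = 6.809, clip(0.5786) = 0.5786
Projection = [8.0, 6.809, 0.5786]
Squared diffs: [0.0453, 0.0, 0.0]
Distance = sqrt(0.0453) = 0.2129


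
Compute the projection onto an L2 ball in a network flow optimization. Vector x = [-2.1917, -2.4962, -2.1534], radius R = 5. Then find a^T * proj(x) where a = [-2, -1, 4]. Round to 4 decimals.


Step 1: Compute ||x|| (intermediates to 6 decimals).
||x|| = sqrt((-2.1917)^2 + (-2.4962)^2 + (-2.1534)^2) = 3.958749
Step 2: Project.
Since ||x|| <= R, proj = x (no scaling needed).
proj(x) = [-2.1917, -2.4962, -2.1534]
Step 3: Dot product.
a^T * proj(x) = -2*(-2.1917) - 1*(-2.4962) + 4*(-2.1534) = -1.734


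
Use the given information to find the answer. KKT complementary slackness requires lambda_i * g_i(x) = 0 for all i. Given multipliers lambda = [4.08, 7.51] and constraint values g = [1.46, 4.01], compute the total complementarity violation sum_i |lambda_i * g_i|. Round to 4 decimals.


KKT complementary slackness check:
lambda_1 * g_1 = 4.08 * 1.46 = 5.9568
lambda_2 * g_2 = 7.51 * 4.01 = 30.1151
Total violation = 5.9568 + 30.1151 = 36.0719


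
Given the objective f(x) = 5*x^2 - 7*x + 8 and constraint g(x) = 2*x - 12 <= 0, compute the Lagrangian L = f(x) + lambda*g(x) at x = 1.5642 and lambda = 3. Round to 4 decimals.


Step 1: Evaluate f(x).
f(1.5642) = 5*1.5642^2 - 7*1.5642 + 8 = 9.2842
Step 2: Evaluate g(x).
g(1.5642) = 2*1.5642 - 12 = -8.8716
Step 3: Compute Lagrangian.
L = 9.2842 + 3*-8.8716 = -17.3306


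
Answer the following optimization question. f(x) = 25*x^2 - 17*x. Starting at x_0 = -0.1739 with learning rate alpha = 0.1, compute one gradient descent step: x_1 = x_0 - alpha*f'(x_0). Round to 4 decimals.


We compute the gradient at x_0 and apply the update.
f'(x) = 50*x - 17
f'(-0.1739) = 50*-0.1739 - 17 = -25.695
x_1 = -0.1739 - 0.1*-25.695 = 2.3956


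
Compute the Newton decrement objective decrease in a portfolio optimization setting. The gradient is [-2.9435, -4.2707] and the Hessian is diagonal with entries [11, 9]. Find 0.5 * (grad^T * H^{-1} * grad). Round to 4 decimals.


Step 1: H is diagonal, so H^(-1) * g = [-0.2676, -0.4745].
Step 2: g^T H^(-1) g = sum_i g_i^2 / H_ii
  = (-2.9435)^2/11 + (-4.2707)^2/9
  = 0.7877 + 2.0265 = 2.8142
Step 3: Objective decrease = 0.5 * g^T H^(-1) g = 1.4071


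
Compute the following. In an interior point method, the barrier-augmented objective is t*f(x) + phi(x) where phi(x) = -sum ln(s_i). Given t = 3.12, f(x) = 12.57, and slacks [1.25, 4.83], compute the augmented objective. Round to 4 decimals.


Step 1: Compute log-barrier.
ln values: [0.2231, 1.5748]
phi = -(0.2231 + 1.5748) = -1.798
Step 2: Compute augmented objective.
t*f(x) = 3.12*12.57 = 39.2184
Total = 39.2184 - 1.798 = 37.4204


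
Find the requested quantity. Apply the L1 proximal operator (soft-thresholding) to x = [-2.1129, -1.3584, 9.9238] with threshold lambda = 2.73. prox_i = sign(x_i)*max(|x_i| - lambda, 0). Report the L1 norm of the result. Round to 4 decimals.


Soft-thresholding with lambda = 2.73:
prox(-2.1129) = sign(-2.1129)*max(|-2.1129| - 2.73, 0) = 0.0
prox(-1.3584) = sign(-1.3584)*max(|-1.3584| - 2.73, 0) = 0.0
prox(9.9238) = sign(9.9238)*max(|9.9238| - 2.73, 0) = 7.1938
prox(x) = [0.0, 0.0, 7.1938]
||prox(x)||_1 = 0.0 + 0.0 + 7.1938 = 7.1938


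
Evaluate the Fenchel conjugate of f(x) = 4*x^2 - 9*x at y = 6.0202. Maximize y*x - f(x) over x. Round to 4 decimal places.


f*(y) = sup_x {y*x - a*x^2 - b*x} = sup_x {(y-b)*x - a*x^2}
FOC: (y - b) - 2a*x = 0 => x* = (y - b)/(2a)
x* = (6.0202 + 9)/(2*4) = 1.8775
f*(6.0202) = (y-b)^2/(4a) = (6.0202 + 9)^2/(4*4)
= 225.6064/16 = 14.1004


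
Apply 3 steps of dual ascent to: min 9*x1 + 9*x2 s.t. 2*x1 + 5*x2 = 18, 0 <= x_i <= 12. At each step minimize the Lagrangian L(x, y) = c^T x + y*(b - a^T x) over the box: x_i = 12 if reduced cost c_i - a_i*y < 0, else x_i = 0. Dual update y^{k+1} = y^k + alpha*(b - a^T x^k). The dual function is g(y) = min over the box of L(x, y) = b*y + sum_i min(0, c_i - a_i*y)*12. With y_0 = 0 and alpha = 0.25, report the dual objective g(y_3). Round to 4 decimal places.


Dual ascent for LP: min 9*x1 + 9*x2, 2*x1 + 5*x2 = 18, 0 <= x_i <= 12
Step 1: y^k = 0.0, reduced costs: (9.0, 9.0)
  x^k = (0.0, 0.0), subgradient = b - a^T x = 18.0
  y^{k+1} = 0.0 + 0.25*18.0 = 4.5
Step 2: y^k = 4.5, reduced costs: (0.0, -13.5)
  x^k = (0.0, 12.0), subgradient = b - a^T x = -42.0
  y^{k+1} = 4.5 + 0.25*-42.0 = -6.0
Step 3: y^k = -6.0, reduced costs: (21.0, 39.0)
  x^k = (0.0, 0.0), subgradient = b - a^T x = 18.0
  y^{k+1} = -6.0 + 0.25*18.0 = -1.5
Dual objective at y_3 = -1.5: reduced costs (12.0, 16.5), box minimizer x = (0.0, 0.0)
g(y_3) = b*y + (c1 - a1*y)*x1 + (c2 - a2*y)*x2 = 18*(-1.5) + 12.0*0.0 + 16.5*0.0 = -27.0 + 0.0 + 0.0 = -27.0


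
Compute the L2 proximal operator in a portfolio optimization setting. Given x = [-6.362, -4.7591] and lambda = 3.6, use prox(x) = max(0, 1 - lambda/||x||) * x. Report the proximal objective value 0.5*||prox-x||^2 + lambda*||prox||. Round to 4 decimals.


Step 1: Compute ||x||.
||x|| = 7.9451
Step 2: Compute scaling factor.
scale = max(0, 1 - 3.6/7.9451) = 0.5469
Step 3: prox(x) = [-3.4793, -2.6027]
||prox(x)|| = 4.3451
Step 4: Proximal objective.
0.5*||prox-x||^2 = 6.48
lambda*||prox|| = 15.6424
Total = 22.1222


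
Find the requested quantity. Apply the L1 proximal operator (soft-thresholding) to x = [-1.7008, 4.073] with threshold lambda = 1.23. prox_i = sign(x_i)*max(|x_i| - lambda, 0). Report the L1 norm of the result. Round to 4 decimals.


Soft-thresholding with lambda = 1.23:
prox(-1.7008) = sign(-1.7008)*max(|-1.7008| - 1.23, 0) = -0.4708
prox(4.073) = sign(4.073)*max(|4.073| - 1.23, 0) = 2.843
prox(x) = [-0.4708, 2.843]
||prox(x)||_1 = 0.4708 + 2.843 = 3.3138


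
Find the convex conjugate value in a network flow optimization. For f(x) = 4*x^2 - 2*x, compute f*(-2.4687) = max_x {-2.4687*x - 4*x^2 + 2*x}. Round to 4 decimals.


f*(y) = sup_x {y*x - a*x^2 - b*x} = sup_x {(y-b)*x - a*x^2}
FOC: (y - b) - 2a*x = 0 => x* = (y - b)/(2a)
x* = (-2.4687 + 2)/(2*4) = -0.0586
f*(-2.4687) = (y-b)^2/(4a) = (-2.4687 + 2)^2/(4*4)
= 0.2197/16 = 0.0137


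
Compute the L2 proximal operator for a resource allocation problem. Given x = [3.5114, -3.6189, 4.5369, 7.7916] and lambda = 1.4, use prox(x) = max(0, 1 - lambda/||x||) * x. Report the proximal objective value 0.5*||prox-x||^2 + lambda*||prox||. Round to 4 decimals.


Step 1: Compute ||x||.
||x|| = 10.3305
Step 2: Compute scaling factor.
scale = max(0, 1 - 1.4/10.3305) = 0.8645
Step 3: prox(x) = [3.0355, -3.1285, 3.9221, 6.7357]
||prox(x)|| = 8.9305
Step 4: Proximal objective.
0.5*||prox-x||^2 = 0.98
lambda*||prox|| = 12.5027
Total = 13.4827


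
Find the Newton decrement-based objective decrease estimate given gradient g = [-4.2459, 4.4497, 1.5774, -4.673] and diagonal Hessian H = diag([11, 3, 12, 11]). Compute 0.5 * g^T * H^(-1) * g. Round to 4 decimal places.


Step 1: H is diagonal, so H^(-1) * g = [-0.386, 1.4832, 0.1315, -0.4248].
Step 2: g^T H^(-1) g = sum_i g_i^2 / H_ii
  = (-4.2459)^2/11 + (4.4497)^2/3 + (1.5774)^2/12 + (-4.673)^2/11
  = 1.6389 + 6.5999 + 0.2073 + 1.9852 = 10.4313
Step 3: Objective decrease = 0.5 * g^T H^(-1) g = 5.2157


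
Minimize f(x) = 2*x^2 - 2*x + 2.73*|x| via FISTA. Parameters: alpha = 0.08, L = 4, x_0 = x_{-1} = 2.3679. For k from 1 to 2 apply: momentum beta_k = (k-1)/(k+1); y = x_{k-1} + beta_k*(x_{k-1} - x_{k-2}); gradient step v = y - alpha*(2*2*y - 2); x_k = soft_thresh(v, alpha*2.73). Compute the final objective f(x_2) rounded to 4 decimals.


FISTA on f(x) = 2*x^2 - 2*x + 2.73*|x|
L = 4, alpha = 0.08
Iteration 1: beta = 0.0, y = 2.3679 + 0.0*(2.3679 - 2.3679) = 2.3679
  grad(y) = 7.4716, v = y - alpha*grad = 1.7702
  prox(v) = soft_thresh(1.7702, 0.2184) = 1.5518
Iteration 2: beta = 0.3333, y = 1.5518 + 0.3333*(1.5518 - 2.3679) = 1.2797
  grad(y) = 3.1189, v = y - alpha*grad = 1.0302
  prox(v) = soft_thresh(1.0302, 0.2184) = 0.8118
f(x_2) = 2*0.8118^2 - 2*0.8118 + 2.73*|0.8118| = 1.9107


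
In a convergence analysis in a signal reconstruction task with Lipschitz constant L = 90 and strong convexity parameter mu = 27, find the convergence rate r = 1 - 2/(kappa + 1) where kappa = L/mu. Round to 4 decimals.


Step 1: Compute the condition number.
kappa = L/mu = 90/27 = 3.3333
Step 2: Compute the convergence rate.
r = 1 - 2/(kappa + 1) = 1 - 2*mu/(L + mu) = (L - mu)/(L + mu) = 63/117 = 0.5385


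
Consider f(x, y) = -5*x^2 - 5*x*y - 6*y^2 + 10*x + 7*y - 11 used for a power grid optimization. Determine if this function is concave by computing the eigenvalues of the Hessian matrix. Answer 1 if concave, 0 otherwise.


The Hessian of f(x,y) = -5*x^2 - 5*x*y - 6*y^2 + 10*x + 7*y - 11 is:
H = [[-10, -5], [-5, -12]]
Trace = -10 - 12 = -22
Determinant = -10*-12 - (-5)^2 = 95
Discriminant = (-22)^2 - 4*95 = 104.0
Eigenvalues: lambda_1 = -16.099, lambda_2 = -5.901
The function is concave.

1


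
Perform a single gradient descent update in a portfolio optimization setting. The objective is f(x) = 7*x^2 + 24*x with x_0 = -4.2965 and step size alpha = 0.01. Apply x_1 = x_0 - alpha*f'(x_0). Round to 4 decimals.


We compute the gradient at x_0 and apply the update.
f'(x) = 14*x + 24
f'(-4.2965) = 14*-4.2965 + 24 = -36.151
x_1 = -4.2965 - 0.01*-36.151 = -3.935


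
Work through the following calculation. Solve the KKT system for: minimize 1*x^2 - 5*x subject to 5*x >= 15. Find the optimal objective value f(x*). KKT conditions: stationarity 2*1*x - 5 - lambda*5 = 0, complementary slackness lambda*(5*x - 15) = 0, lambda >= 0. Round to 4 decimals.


Step 1: Try lambda = 0 (constraint inactive).
x_unc = 5/(2*1) = 2.5
Check: 5*2.5 = 12.5 < 15 -- violated!
Step 2: Constraint must be active: 5*x = 15
x* = 15/5 = 3.0
lambda = (2*1*3.0 - 5)/5 = 0.2
Step 3: Compute optimal value.
f(x*) = 1*3.0^2 - 5*3.0 = -6.0


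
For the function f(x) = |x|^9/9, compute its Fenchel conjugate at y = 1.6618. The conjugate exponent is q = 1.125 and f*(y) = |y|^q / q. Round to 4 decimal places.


The conjugate exponent q satisfies 1/p + 1/q = 1.
p = 9, so q = 9/(9 - 1) = 1.125
|y|^q = 1.6618^1.125 = 1.7707
f*(1.6618) = 1.7707 / 1.125 = 1.574


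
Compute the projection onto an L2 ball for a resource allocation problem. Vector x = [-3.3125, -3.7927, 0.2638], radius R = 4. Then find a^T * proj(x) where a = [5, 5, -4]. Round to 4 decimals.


Step 1: Compute ||x|| (intermediates to 6 decimals).
||x|| = sqrt((-3.3125)^2 + (-3.7927)^2 + 0.2638^2) = 5.042501
Step 2: Project.
Since ||x|| > R, scale = R/||x|| = 4/5.042501 = 0.793257, proj(x) = scale * x
proj(x) = [-2.627664, -3.008586, 0.209261]
Step 3: Dot product.
a^T * proj(x) = 5*(-2.627664) + 5*(-3.008586) - 4*0.209261 = -29.0183


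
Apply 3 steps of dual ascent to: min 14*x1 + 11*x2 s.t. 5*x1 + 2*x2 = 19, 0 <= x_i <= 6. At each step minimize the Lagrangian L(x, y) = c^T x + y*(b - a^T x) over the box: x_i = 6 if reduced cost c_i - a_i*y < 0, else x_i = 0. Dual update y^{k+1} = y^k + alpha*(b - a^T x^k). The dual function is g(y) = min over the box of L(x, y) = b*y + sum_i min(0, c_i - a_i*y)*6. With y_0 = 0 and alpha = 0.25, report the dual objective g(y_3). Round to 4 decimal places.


Dual ascent for LP: min 14*x1 + 11*x2, 5*x1 + 2*x2 = 19, 0 <= x_i <= 6
Step 1: y^k = 0.0, reduced costs: (14.0, 11.0)
  x^k = (0.0, 0.0), subgradient = b - a^T x = 19.0
  y^{k+1} = 0.0 + 0.25*19.0 = 4.75
Step 2: y^k = 4.75, reduced costs: (-9.75, 1.5)
  x^k = (6.0, 0.0), subgradient = b - a^T x = -11.0
  y^{k+1} = 4.75 + 0.25*-11.0 = 2.0
Step 3: y^k = 2.0, reduced costs: (4.0, 7.0)
  x^k = (0.0, 0.0), subgradient = b - a^T x = 19.0
  y^{k+1} = 2.0 + 0.25*19.0 = 6.75
Dual objective at y_3 = 6.75: reduced costs (-19.75, -2.5), box minimizer x = (6.0, 6.0)
g(y_3) = b*y + (c1 - a1*y)*x1 + (c2 - a2*y)*x2 = 19*6.75 + (-19.75)*6.0 + (-2.5)*6.0 = 128.25 - 118.5 - 15.0 = -5.25


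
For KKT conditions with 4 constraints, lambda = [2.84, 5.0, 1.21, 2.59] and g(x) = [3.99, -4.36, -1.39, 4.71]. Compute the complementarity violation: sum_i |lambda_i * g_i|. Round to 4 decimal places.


KKT complementary slackness check:
lambda_1 * g_1 = 2.84 * 3.99 = 11.3316
lambda_2 * g_2 = 5.0 * -4.36 = -21.8
lambda_3 * g_3 = 1.21 * -1.39 = -1.6819
lambda_4 * g_4 = 2.59 * 4.71 = 12.1989
Total violation = 11.3316 + 21.8 + 1.6819 + 12.1989 = 47.0124


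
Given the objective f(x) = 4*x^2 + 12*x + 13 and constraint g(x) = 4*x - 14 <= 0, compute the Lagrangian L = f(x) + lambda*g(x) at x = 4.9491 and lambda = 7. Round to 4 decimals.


Step 1: Evaluate f(x).
f(4.9491) = 4*4.9491^2 + 12*4.9491 + 13 = 170.3636
Step 2: Evaluate g(x).
g(4.9491) = 4*4.9491 - 14 = 5.7964
Step 3: Compute Lagrangian.
L = 170.3636 + 7*5.7964 = 210.9384


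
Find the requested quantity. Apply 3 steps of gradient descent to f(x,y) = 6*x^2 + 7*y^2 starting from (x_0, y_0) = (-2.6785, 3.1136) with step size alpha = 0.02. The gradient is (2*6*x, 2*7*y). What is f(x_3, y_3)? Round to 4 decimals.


Gradient descent on f(x,y) = 6*x^2 + 7*y^2.
Starting point: (-2.6785, 3.1136), alpha = 0.02
Step 1: grad_x = 2*6*-2.6785 = -32.142, grad_y = 2*7*3.1136 = 43.5904
  x_1 = -2.6785 - 0.02*-32.142 = -2.0357
  y_1 = 3.1136 - 0.02*43.5904 = 2.2418
Step 2: grad_x = 2*6*-2.0357 = -24.4279, grad_y = 2*7*2.2418 = 31.3851
  x_2 = -2.0357 - 0.02*-24.4279 = -1.5471
  y_2 = 2.2418 - 0.02*31.3851 = 1.6141
Step 3: grad_x = 2*6*-1.5471 = -18.5652, grad_y = 2*7*1.6141 = 22.5973
  x_3 = -1.5471 - 0.02*-18.5652 = -1.1758
  y_3 = 1.6141 - 0.02*22.5973 = 1.1621
f(-1.1758, 1.1621) = 6*(-1.1758)^2 + 7*1.1621^2 = 17.7491


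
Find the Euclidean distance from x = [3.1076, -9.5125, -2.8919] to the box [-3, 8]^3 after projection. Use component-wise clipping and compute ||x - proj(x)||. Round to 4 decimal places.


Project each component onto [-3, 8].
clip(3.1076) = 3.1076, clip(-9.5125) = -3.0, clip(-2.8919) = -2.8919
Projection = [3.1076, -3.0, -2.8919]
Squared diffs: [0.0, 42.4127, 0.0]
Distance = sqrt(42.4127) = 6.5125


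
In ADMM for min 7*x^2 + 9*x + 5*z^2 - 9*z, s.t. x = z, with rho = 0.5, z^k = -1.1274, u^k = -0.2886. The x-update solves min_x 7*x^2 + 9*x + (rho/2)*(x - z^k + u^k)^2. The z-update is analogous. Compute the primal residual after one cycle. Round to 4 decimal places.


ADMM iteration with rho = 0.5, z^k = -1.1274, u^k = -0.2886
Step 1: x-update.
Minimize 7*x^2 + 9*x + (0.5/2)*(x + 1.1274 - 0.2886)^2
FOC: (2*7 + 0.5)*x = -9 + 0.5*(-1.1274 + 0.2886)
x^{k+1} = -0.6496
Step 2: z-update.
Minimize 5*z^2 - 9*z + (0.5/2)*(-0.6496 - z - 0.2886)^2
FOC: (2*5 + 0.5)*z = 9 + 0.5*(-0.6496 - 0.2886)
z^{k+1} = 0.8125
Step 3: u-update.
u^{k+1} = -0.2886 - 0.6496 - 0.8125 = -1.7507
Step 4: Primal residual = |-0.6496 - 0.8125| = 1.4621


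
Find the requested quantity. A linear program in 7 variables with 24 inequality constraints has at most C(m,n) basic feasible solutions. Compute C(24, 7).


Each vertex corresponds to some choice of n active constraints out of m, so the number of vertices is at most C(m, n) = m! / (n!(m-n)!).
m = 24, n = 7
Numerator: 24 * 23 * 22 * 21 * 20 * 19 * 18
Denominator: 7! = 5040
C(24, 7) = 346104


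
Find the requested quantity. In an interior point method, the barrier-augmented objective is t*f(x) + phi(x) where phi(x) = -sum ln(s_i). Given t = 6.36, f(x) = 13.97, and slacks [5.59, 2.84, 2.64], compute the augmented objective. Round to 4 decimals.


Step 1: Compute log-barrier.
ln values: [1.721, 1.0438, 0.9708]
phi = -(1.721 + 1.0438 + 0.9708) = -3.7356
Step 2: Compute augmented objective.
t*f(x) = 6.36*13.97 = 88.8492
Total = 88.8492 - 3.7356 = 85.1136


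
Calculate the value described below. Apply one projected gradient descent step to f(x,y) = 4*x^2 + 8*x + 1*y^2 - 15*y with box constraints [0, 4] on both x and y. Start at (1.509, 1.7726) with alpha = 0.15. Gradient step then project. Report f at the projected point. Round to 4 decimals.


Step 1: Compute gradient at (1.509, 1.7726).
grad_x = 2*4*1.509 + 8 = 20.072
grad_y = 2*1*1.7726 - 15 = -11.4548
Step 2: Gradient step.
x_raw = 1.509 - 0.15*20.072 = -1.5018
y_raw = 1.7726 - 0.15*-11.4548 = 3.4908
Step 3: Project onto [0, 4].
x_proj = clip(-1.5018) = 0.0
y_proj = clip(3.4908) = 3.4908
Step 4: Evaluate f.
f(0.0, 3.4908) = -40.1765


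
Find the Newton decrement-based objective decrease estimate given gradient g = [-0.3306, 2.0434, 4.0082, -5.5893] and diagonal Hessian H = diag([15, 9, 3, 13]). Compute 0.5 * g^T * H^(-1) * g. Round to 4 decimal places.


Step 1: H is diagonal, so H^(-1) * g = [-0.022, 0.227, 1.3361, -0.4299].
Step 2: g^T H^(-1) g = sum_i g_i^2 / H_ii
  = (-0.3306)^2/15 + (2.0434)^2/9 + (4.0082)^2/3 + (-5.5893)^2/13
  = 0.0073 + 0.4639 + 5.3552 + 2.4031 = 8.2295
Step 3: Objective decrease = 0.5 * g^T H^(-1) g = 4.1148


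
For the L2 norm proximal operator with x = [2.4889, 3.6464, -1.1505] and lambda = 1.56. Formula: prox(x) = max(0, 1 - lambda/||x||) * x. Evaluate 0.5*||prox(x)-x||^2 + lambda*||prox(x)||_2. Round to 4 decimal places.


Step 1: Compute ||x||.
||x|| = 4.5623
Step 2: Compute scaling factor.
scale = max(0, 1 - 1.56/4.5623) = 0.6581
Step 3: prox(x) = [1.6379, 2.3996, -0.7571]
||prox(x)|| = 3.0023
Step 4: Proximal objective.
0.5*||prox-x||^2 = 1.2168
lambda*||prox|| = 4.6836
Total = 5.9004


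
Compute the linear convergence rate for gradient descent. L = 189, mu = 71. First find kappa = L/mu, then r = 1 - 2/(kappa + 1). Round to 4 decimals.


Step 1: Compute the condition number.
kappa = L/mu = 189/71 = 2.662
Step 2: Compute the convergence rate.
r = 1 - 2/(kappa + 1) = 1 - 2*mu/(L + mu) = (L - mu)/(L + mu) = 118/260 = 0.4538


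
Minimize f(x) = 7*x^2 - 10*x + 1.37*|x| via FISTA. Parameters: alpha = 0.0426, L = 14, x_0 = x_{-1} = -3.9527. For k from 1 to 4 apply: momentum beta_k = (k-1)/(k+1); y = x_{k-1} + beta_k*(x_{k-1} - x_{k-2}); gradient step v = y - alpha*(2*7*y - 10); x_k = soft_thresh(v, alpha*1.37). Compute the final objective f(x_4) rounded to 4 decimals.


FISTA on f(x) = 7*x^2 - 10*x + 1.37*|x|
L = 14, alpha = 0.0426
Iteration 1: beta = 0.0, y = -3.9527 + 0.0*(-3.9527 + 3.9527) = -3.9527
  grad(y) = -65.3378, v = y - alpha*grad = -1.1693
  prox(v) = soft_thresh(-1.1693, 0.0584) = -1.1109
Iteration 2: beta = 0.3333, y = -1.1109 + 0.3333*(-1.1109 + 3.9527) = -0.1637
  grad(y) = -12.2918, v = y - alpha*grad = 0.3599
  prox(v) = soft_thresh(0.3599, 0.0584) = 0.3016
Iteration 3: beta = 0.5, y = 0.3016 + 0.5*(0.3016 + 1.1109) = 1.0078
  grad(y) = 4.1096, v = y - alpha*grad = 0.8328
  prox(v) = soft_thresh(0.8328, 0.0584) = 0.7744
Iteration 4: beta = 0.6, y = 0.7744 + 0.6*(0.7744 - 0.3016) = 1.0581
  grad(y) = 4.8133, v = y - alpha*grad = 0.853
  prox(v) = soft_thresh(0.853, 0.0584) = 0.7947
f(x_4) = 7*0.7947^2 - 10*0.7947 + 1.37*|0.7947| = -2.4375


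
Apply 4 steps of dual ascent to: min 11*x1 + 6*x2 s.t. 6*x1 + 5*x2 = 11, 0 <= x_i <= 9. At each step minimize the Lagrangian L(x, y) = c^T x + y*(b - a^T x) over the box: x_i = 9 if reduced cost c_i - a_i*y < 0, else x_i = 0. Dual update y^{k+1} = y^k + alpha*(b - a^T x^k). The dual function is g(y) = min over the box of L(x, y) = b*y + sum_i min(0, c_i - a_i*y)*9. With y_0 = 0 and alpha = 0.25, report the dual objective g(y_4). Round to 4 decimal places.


Dual ascent for LP: min 11*x1 + 6*x2, 6*x1 + 5*x2 = 11, 0 <= x_i <= 9
Step 1: y^k = 0.0, reduced costs: (11.0, 6.0)
  x^k = (0.0, 0.0), subgradient = b - a^T x = 11.0
  y^{k+1} = 0.0 + 0.25*11.0 = 2.75
Step 2: y^k = 2.75, reduced costs: (-5.5, -7.75)
  x^k = (9.0, 9.0), subgradient = b - a^T x = -88.0
  y^{k+1} = 2.75 + 0.25*-88.0 = -19.25
Step 3: y^k = -19.25, reduced costs: (126.5, 102.25)
  x^k = (0.0, 0.0), subgradient = b - a^T x = 11.0
  y^{k+1} = -19.25 + 0.25*11.0 = -16.5
Step 4: y^k = -16.5, reduced costs: (110.0, 88.5)
  x^k = (0.0, 0.0), subgradient = b - a^T x = 11.0
  y^{k+1} = -16.5 + 0.25*11.0 = -13.75
Dual objective at y_4 = -13.75: reduced costs (93.5, 74.75), box minimizer x = (0.0, 0.0)
g(y_4) = b*y + (c1 - a1*y)*x1 + (c2 - a2*y)*x2 = 11*(-13.75) + 93.5*0.0 + 74.75*0.0 = -151.25 + 0.0 + 0.0 = -151.25


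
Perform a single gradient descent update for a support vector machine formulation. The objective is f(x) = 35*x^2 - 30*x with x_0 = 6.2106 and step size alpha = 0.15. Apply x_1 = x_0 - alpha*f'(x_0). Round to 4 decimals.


We compute the gradient at x_0 and apply the update.
f'(x) = 70*x - 30
f'(6.2106) = 70*6.2106 - 30 = 404.742
x_1 = 6.2106 - 0.15*404.742 = -54.5007


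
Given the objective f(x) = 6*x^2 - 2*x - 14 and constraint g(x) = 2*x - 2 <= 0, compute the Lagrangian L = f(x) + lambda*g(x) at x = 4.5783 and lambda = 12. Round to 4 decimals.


Step 1: Evaluate f(x).
f(4.5783) = 6*4.5783^2 - 2*4.5783 - 14 = 102.6084
Step 2: Evaluate g(x).
g(4.5783) = 2*4.5783 - 2 = 7.1566
Step 3: Compute Lagrangian.
L = 102.6084 + 12*7.1566 = 188.4876


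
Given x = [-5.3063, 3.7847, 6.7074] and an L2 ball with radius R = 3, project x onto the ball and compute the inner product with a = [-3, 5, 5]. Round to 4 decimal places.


Step 1: Compute ||x|| (intermediates to 6 decimals).
||x|| = sqrt((-5.3063)^2 + 3.7847^2 + 6.7074^2) = 9.352539
Step 2: Project.
Since ||x|| > R, scale = R/||x|| = 3/9.352539 = 0.320769, proj(x) = scale * x
proj(x) = [-1.702097, 1.214014, 2.151526]
Step 3: Dot product.
a^T * proj(x) = -3*(-1.702097) + 5*1.214014 + 5*2.151526 = 21.934


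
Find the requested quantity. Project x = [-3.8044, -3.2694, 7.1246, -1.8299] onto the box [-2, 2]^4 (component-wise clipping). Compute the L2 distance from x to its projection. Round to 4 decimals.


Project each component onto [-2, 2].
clip(-3.8044) = -2.0, clip(-3.2694) = -2.0, clip(7.1246) = 2.0, clip(-1.8299) = -1.8299
Projection = [-2.0, -2.0, 2.0, -1.8299]
Squared diffs: [3.2559, 1.6114, 26.2615, 0.0]
Distance = sqrt(31.1288) = 5.5793


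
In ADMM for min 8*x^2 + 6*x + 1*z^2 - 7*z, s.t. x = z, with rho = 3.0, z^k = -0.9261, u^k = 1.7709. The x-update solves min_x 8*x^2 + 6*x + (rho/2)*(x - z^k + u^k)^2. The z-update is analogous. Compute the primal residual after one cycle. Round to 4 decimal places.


ADMM iteration with rho = 3.0, z^k = -0.9261, u^k = 1.7709
Step 1: x-update.
Minimize 8*x^2 + 6*x + (3.0/2)*(x + 0.9261 + 1.7709)^2
FOC: (2*8 + 3.0)*x = -6 + 3.0*(-0.9261 - 1.7709)
x^{k+1} = -0.7416
Step 2: z-update.
Minimize 1*z^2 - 7*z + (3.0/2)*(-0.7416 - z + 1.7709)^2
FOC: (2*1 + 3.0)*z = 7 + 3.0*(-0.7416 + 1.7709)
z^{k+1} = 2.0176
Step 3: u-update.
u^{k+1} = 1.7709 - 0.7416 - 2.0176 = -0.9883
Step 4: Primal residual = |-0.7416 - 2.0176| = 2.7592


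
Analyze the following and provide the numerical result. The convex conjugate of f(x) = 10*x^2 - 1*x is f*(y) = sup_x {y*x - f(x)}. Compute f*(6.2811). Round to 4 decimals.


f*(y) = sup_x {y*x - a*x^2 - b*x} = sup_x {(y-b)*x - a*x^2}
FOC: (y - b) - 2a*x = 0 => x* = (y - b)/(2a)
x* = (6.2811 + 1)/(2*10) = 0.3641
f*(6.2811) = (y-b)^2/(4a) = (6.2811 + 1)^2/(4*10)
= 53.0144/40 = 1.3254


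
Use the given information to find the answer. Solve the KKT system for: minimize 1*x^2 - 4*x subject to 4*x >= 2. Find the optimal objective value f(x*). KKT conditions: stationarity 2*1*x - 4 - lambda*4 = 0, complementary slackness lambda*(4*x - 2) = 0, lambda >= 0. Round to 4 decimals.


Step 1: Try lambda = 0 (constraint inactive).
Stationarity: 2*1*x - 4 = 0
x* = 4/(2*1) = 2.0
Check constraint: 4*2.0 = 8.0 >= 2 -- satisfied.
Step 2: Compute optimal value.
f(x*) = 1*2.0^2 - 4*2.0 = -4.0
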